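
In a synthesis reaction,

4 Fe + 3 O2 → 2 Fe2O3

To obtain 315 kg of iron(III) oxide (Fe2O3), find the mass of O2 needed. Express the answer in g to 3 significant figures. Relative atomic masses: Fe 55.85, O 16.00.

M(Fe2O3) = 2(55.85) + 3(16.00) = 159.70 g/mol.
M(O2) = 2(16.00) = 32.00 g/mol.
Convert: 315 kg = 315000 g.
n(Fe2O3) = 315000 g / 159.70 g/mol = 1972 mol.
From the equation the Fe2O3:O2 mole ratio is 2:3, so n(O2) = 1972 × 3/2 = 2959 mol.
Mass of O2 = 2959 mol × 32.00 g/mol = 94680 g.

94700 g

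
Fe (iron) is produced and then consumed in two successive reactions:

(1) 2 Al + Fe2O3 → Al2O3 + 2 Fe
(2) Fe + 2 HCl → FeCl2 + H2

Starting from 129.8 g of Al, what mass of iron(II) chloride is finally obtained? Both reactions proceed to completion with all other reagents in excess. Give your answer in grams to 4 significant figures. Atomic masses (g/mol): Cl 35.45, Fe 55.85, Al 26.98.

609.8 g

M(Al) = 26.98 g/mol.
M(FeCl2) = 55.85 + 2(35.45) = 126.75 g/mol.
n(Al) = 129.80 / 26.98 = 4.8110 mol.
Step 1 gives a 2:2 ratio of Al to Fe, so n(Fe) = 4.8110 mol.
In step 2 the Fe:FeCl2 ratio is 1:1, so n(FeCl2) = 4.8110 mol.
Mass of FeCl2 = 4.8110 × 126.75 = 609.79 g.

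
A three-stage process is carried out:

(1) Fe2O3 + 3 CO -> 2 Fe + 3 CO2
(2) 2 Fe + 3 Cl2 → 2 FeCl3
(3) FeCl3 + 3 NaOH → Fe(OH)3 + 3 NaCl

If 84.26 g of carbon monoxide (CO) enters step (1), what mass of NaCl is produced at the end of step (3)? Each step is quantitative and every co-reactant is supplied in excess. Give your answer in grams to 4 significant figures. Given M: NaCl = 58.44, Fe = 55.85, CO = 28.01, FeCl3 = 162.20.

351.6 g

n(CO) = 84.26 / 28.01 = 3.0082 mol.
Reaction (1): CO→Fe ratio 3:2 ⇒ n(Fe) = 2.0055 mol.
Reaction (2): Fe→FeCl3 ratio 2:2 ⇒ n(FeCl3) = 2.0055 mol.
Reaction (3): FeCl3→NaCl ratio 1:3 ⇒ n(NaCl) = 6.0164 mol.
Mass of NaCl = 6.0164 × 58.44 = 351.60 g.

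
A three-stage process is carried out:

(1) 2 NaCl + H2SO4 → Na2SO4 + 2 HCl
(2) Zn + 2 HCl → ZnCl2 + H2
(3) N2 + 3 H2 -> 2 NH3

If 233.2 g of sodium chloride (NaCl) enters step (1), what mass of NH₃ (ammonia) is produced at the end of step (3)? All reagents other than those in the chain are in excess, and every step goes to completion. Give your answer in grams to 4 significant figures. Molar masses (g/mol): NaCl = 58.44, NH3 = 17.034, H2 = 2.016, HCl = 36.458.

22.66 g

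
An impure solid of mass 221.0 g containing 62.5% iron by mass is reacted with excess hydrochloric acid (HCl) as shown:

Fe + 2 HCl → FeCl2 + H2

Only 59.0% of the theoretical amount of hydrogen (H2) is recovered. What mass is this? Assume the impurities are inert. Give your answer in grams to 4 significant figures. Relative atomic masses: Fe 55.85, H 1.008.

2.942 g

Pure Fe available = 221.0 g × 0.625 = 138.12 g.
M(Fe) = 55.85 g/mol.
M(H2) = 2(1.008) = 2.016 g/mol.
n(Fe) = 138.12 g / 55.85 g/mol = 2.4731 mol.
From the equation the Fe:H2 mole ratio is 1:1, so n(H2) = 2.4731 × 1/1 = 2.4731 mol.
Mass of H2 = 2.4731 mol × 2.016 g/mol = 4.9859 g.
Actual mass collected = 4.9859 g × 0.590 = 2.9417 g.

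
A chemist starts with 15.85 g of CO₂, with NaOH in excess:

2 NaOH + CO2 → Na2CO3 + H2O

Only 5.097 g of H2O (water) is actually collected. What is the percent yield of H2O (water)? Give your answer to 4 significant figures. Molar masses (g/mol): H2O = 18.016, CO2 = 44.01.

n(CO2) = 15.850 g / 44.01 g/mol = 0.36015 mol.
From the equation the CO2:H2O mole ratio is 1:1, so n(H2O) = 0.36015 × 1/1 = 0.36015 mol.
Mass of H2O = 0.36015 mol × 18.016 g/mol = 6.4884 g.
This is the theoretical yield. Percent yield = 5.097 g / 6.4884 g × 100% = 78.556%.

78.56 %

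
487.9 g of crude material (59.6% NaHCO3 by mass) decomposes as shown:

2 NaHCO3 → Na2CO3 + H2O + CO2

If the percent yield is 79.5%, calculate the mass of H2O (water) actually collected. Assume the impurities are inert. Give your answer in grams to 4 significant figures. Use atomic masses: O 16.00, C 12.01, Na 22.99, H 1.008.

Pure NaHCO3 available = 487.9 g × 0.596 = 290.79 g.
M(NaHCO3) = 22.99 + 1.008 + 12.01 + 3(16.00) = 84.008 g/mol.
M(H2O) = 2(1.008) + 16.00 = 18.016 g/mol.
n(NaHCO3) = 290.79 g / 84.008 g/mol = 3.4614 mol.
From the equation the NaHCO3:H2O mole ratio is 2:1, so n(H2O) = 3.4614 × 1/2 = 1.7307 mol.
Mass of H2O = 1.7307 mol × 18.016 g/mol = 31.181 g.
Actual mass collected = 31.181 g × 0.795 = 24.789 g.

24.79 g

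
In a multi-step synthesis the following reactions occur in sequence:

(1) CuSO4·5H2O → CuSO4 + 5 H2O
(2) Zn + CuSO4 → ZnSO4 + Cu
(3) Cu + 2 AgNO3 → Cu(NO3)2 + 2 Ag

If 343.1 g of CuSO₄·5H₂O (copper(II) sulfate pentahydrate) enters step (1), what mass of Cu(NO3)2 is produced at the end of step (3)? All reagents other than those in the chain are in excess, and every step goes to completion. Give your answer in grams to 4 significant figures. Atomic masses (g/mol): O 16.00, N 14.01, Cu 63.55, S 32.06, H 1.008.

257.7 g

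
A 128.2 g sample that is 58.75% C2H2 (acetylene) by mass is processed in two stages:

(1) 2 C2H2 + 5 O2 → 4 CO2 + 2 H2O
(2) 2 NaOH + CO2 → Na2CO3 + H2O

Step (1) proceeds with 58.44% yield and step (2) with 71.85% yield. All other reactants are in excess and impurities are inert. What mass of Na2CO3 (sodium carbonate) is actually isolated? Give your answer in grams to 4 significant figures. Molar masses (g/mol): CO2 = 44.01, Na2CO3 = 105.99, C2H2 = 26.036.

257.5 g

Pure C2H2 = 128.2 × 0.5875 = 75.317 g.
n(C2H2) = 75.317 / 26.036 = 2.8928 mol.
Step 1 (C2H2:CO2 = 2:4): theoretical n(CO2) = 5.7856 mol; at 58.44% yield, n(CO2) = 3.3811 mol.
Step 2 (CO2:Na2CO3 = 1:1): theoretical n(Na2CO3) = 3.3811 mol, so theoretical mass = 3.3811 × 105.99 = 358.37 g.
At 71.85% yield, actual mass of Na2CO3 = 358.37 × 0.7185 = 257.49 g.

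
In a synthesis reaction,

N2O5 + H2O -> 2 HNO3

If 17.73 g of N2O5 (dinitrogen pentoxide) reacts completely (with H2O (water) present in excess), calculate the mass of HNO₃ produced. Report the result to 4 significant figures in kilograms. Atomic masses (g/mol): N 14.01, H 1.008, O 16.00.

0.02069 kg

M(N2O5) = 2(14.01) + 5(16.00) = 108.02 g/mol.
M(HNO3) = 1.008 + 14.01 + 3(16.00) = 63.018 g/mol.
n(N2O5) = 17.730 g / 108.02 g/mol = 0.16414 mol.
From the equation the N2O5:HNO3 mole ratio is 1:2, so n(HNO3) = 0.16414 × 2/1 = 0.32827 mol.
Mass of HNO3 = 0.32827 mol × 63.018 g/mol = 20.687 g.
Converting to kg: 20.687 g = 0.02069 kg.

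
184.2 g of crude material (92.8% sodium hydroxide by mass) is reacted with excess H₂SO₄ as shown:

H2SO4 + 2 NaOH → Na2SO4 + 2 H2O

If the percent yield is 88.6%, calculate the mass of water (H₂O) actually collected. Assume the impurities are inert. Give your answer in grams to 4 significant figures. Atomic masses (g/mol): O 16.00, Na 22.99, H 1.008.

Pure NaOH available = 184.2 g × 0.928 = 170.94 g.
M(NaOH) = 22.99 + 16.00 + 1.008 = 39.998 g/mol.
M(H2O) = 2(1.008) + 16.00 = 18.016 g/mol.
n(NaOH) = 170.94 g / 39.998 g/mol = 4.2737 mol.
From the equation the NaOH:H2O mole ratio is 2:2, so n(H2O) = 4.2737 × 2/2 = 4.2737 mol.
Mass of H2O = 4.2737 mol × 18.016 g/mol = 76.994 g.
Actual mass collected = 76.994 g × 0.886 = 68.217 g.

68.22 g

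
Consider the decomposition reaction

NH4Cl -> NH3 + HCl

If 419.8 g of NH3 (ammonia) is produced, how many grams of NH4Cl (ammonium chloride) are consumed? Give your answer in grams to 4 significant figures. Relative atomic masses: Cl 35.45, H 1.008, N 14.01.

M(NH3) = 14.01 + 3(1.008) = 17.034 g/mol.
M(NH4Cl) = 14.01 + 4(1.008) + 35.45 = 53.492 g/mol.
n(NH3) = 419.80 g / 17.034 g/mol = 24.645 mol.
From the equation the NH3:NH4Cl mole ratio is 1:1, so n(NH4Cl) = 24.645 × 1/1 = 24.645 mol.
Mass of NH4Cl = 24.645 mol × 53.492 g/mol = 1318.3 g.

1318 g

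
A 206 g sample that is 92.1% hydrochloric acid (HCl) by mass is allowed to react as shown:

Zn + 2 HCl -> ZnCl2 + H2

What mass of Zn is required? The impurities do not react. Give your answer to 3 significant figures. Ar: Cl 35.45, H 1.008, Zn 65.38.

170 g

Mass of pure HCl = 206 g × 0.921 = 189.7 g.
M(HCl) = 1.008 + 35.45 = 36.458 g/mol.
M(Zn) = 65.38 g/mol.
n(HCl) = 189.7 g / 36.458 g/mol = 5.204 mol.
From the equation the HCl:Zn mole ratio is 2:1, so n(Zn) = 5.204 × 1/2 = 2.602 mol.
Mass of Zn = 2.602 mol × 65.38 g/mol = 170.1 g.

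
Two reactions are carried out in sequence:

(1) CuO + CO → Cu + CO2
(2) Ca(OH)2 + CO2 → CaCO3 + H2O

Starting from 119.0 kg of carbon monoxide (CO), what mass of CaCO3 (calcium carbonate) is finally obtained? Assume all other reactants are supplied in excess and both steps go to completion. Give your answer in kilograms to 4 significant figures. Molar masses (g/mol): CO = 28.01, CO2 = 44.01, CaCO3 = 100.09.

425.2 kg

119.0 kg = 119000 g.
n(CO) = 119000 / 28.01 = 4248.5 mol.
Step 1 gives a 1:1 ratio of CO to CO2, so n(CO2) = 4248.5 mol.
In step 2 the CO2:CaCO3 ratio is 1:1, so n(CaCO3) = 4248.5 mol.
Mass of CaCO3 = 4248.5 × 100.09 = 425230 g = 425.2 kg.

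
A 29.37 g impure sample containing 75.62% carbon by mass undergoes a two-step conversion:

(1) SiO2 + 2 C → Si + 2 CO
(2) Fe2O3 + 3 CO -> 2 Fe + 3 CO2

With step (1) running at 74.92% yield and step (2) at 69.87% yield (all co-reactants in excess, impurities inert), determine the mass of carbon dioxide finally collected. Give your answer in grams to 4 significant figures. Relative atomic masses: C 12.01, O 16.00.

42.60 g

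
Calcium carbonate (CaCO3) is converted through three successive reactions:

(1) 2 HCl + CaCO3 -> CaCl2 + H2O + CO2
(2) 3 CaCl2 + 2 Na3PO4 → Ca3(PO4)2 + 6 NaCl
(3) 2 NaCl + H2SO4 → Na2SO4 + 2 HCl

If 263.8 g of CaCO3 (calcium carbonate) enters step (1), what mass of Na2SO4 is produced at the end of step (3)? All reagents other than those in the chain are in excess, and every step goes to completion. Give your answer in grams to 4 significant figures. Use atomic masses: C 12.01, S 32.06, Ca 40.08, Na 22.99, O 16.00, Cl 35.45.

M(CaCO3) = 40.08 + 12.01 + 3(16.00) = 100.09 g/mol.
M(Na2SO4) = 2(22.99) + 32.06 + 4(16.00) = 142.04 g/mol.
n(CaCO3) = 263.8 / 100.09 = 2.6356 mol.
Reaction (1): CaCO3→CaCl2 ratio 1:1 ⇒ n(CaCl2) = 2.6356 mol.
Reaction (2): CaCl2→NaCl ratio 3:6 ⇒ n(NaCl) = 5.2713 mol.
Reaction (3): NaCl→Na2SO4 ratio 2:1 ⇒ n(Na2SO4) = 2.6356 mol.
Mass of Na2SO4 = 2.6356 × 142.04 = 374.36 g.

374.4 g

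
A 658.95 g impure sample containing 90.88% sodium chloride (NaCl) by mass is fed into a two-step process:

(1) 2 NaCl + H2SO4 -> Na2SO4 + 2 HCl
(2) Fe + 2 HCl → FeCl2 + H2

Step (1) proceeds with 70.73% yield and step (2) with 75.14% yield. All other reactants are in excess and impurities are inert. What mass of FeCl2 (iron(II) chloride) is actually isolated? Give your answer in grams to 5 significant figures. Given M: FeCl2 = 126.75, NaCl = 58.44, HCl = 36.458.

345.15 g

Pure NaCl = 658.95 × 0.9088 = 598.854 g.
n(NaCl) = 598.854 / 58.44 = 10.2473 mol.
Step 1 (NaCl:HCl = 2:2): theoretical n(HCl) = 10.2473 mol; at 70.73% yield, n(HCl) = 7.24793 mol.
Step 2 (HCl:FeCl2 = 2:1): theoretical n(FeCl2) = 3.62397 mol, so theoretical mass = 3.62397 × 126.75 = 459.338 g.
At 75.14% yield, actual mass of FeCl2 = 459.338 × 0.7514 = 345.146 g.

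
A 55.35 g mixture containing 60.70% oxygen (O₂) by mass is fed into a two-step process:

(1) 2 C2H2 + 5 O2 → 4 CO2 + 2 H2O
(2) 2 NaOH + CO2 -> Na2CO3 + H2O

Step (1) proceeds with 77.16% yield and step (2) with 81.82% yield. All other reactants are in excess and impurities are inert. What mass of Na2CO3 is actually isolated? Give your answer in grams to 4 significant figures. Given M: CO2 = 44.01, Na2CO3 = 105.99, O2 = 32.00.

56.20 g

Pure O2 = 55.35 × 0.6070 = 33.597 g.
n(O2) = 33.597 / 32.00 = 1.0499 mol.
Step 1 (O2:CO2 = 5:4): theoretical n(CO2) = 0.83994 mol; at 77.16% yield, n(CO2) = 0.64809 mol.
Step 2 (CO2:Na2CO3 = 1:1): theoretical n(Na2CO3) = 0.64809 mol, so theoretical mass = 0.64809 × 105.99 = 68.692 g.
At 81.82% yield, actual mass of Na2CO3 = 68.692 × 0.8182 = 56.203 g.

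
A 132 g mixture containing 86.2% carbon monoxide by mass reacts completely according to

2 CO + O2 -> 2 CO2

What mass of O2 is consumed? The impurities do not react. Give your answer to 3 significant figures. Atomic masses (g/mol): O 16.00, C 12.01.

Mass of pure CO = 132 g × 0.862 = 113.8 g.
M(CO) = 12.01 + 16.00 = 28.01 g/mol.
M(O2) = 2(16.00) = 32.00 g/mol.
n(CO) = 113.8 g / 28.01 g/mol = 4.062 mol.
From the equation the CO:O2 mole ratio is 2:1, so n(O2) = 4.062 × 1/2 = 2.031 mol.
Mass of O2 = 2.031 mol × 32.00 g/mol = 65.00 g.

65.0 g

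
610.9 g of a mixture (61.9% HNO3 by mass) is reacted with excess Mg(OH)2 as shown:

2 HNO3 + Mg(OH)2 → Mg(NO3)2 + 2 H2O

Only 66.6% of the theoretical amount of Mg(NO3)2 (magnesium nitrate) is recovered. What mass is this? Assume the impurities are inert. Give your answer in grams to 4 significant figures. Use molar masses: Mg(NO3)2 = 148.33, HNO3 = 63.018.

296.4 g

Pure HNO3 available = 610.9 g × 0.619 = 378.15 g.
n(HNO3) = 378.15 g / 63.018 g/mol = 6.0006 mol.
From the equation the HNO3:Mg(NO3)2 mole ratio is 2:1, so n(Mg(NO3)2) = 6.0006 × 1/2 = 3.0003 mol.
Mass of Mg(NO3)2 = 3.0003 mol × 148.33 g/mol = 445.04 g.
Actual mass collected = 445.04 g × 0.666 = 296.39 g.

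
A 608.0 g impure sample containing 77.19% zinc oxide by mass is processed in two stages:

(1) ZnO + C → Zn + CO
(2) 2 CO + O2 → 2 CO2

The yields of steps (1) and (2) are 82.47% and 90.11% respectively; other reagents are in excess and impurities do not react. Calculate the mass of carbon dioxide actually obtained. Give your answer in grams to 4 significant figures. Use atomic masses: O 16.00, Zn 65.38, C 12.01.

Pure ZnO = 608.0 × 0.7719 = 469.32 g.
M(ZnO) = 65.38 + 16.00 = 81.38 g/mol.
M(CO2) = 12.01 + 2(16.00) = 44.01 g/mol.
n(ZnO) = 469.32 / 81.38 = 5.7670 mol.
Step 1 (ZnO:CO = 1:1): theoretical n(CO) = 5.7670 mol; at 82.47% yield, n(CO) = 4.7560 mol.
Step 2 (CO:CO2 = 2:2): theoretical n(CO2) = 4.7560 mol, so theoretical mass = 4.7560 × 44.01 = 209.31 g.
At 90.11% yield, actual mass of CO2 = 209.31 × 0.9011 = 188.61 g.

188.6 g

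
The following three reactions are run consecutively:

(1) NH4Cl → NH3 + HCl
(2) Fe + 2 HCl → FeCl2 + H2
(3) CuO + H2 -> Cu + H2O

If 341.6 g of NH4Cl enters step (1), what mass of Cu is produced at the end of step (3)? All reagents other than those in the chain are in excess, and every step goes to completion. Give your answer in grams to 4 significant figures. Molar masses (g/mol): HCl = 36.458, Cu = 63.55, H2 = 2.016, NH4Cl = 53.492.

n(NH4Cl) = 341.6 / 53.492 = 6.3860 mol.
Reaction (1): NH4Cl→HCl ratio 1:1 ⇒ n(HCl) = 6.3860 mol.
Reaction (2): HCl→H2 ratio 2:1 ⇒ n(H2) = 3.1930 mol.
Reaction (3): H2→Cu ratio 1:1 ⇒ n(Cu) = 3.1930 mol.
Mass of Cu = 3.1930 × 63.55 = 202.92 g.

202.9 g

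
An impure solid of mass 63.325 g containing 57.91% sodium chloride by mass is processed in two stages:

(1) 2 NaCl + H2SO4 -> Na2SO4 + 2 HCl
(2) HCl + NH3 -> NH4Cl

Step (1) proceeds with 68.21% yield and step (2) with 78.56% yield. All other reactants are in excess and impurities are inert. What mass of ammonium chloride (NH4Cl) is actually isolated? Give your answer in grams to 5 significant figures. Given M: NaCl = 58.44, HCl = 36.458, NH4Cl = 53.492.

Pure NaCl = 63.325 × 0.5791 = 36.6715 g.
n(NaCl) = 36.6715 / 58.44 = 0.627507 mol.
Step 1 (NaCl:HCl = 2:2): theoretical n(HCl) = 0.627507 mol; at 68.21% yield, n(HCl) = 0.428023 mol.
Step 2 (HCl:NH4Cl = 1:1): theoretical n(NH4Cl) = 0.428023 mol, so theoretical mass = 0.428023 × 53.492 = 22.8958 g.
At 78.56% yield, actual mass of NH4Cl = 22.8958 × 0.7856 = 17.9869 g.

17.987 g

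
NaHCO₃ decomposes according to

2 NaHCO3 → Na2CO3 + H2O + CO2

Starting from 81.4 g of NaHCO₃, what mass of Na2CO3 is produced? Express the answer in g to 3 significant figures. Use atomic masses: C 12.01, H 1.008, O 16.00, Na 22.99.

51.3 g

M(NaHCO3) = 22.99 + 1.008 + 12.01 + 3(16.00) = 84.008 g/mol.
M(Na2CO3) = 2(22.99) + 12.01 + 3(16.00) = 105.99 g/mol.
n(NaHCO3) = 81.40 g / 84.008 g/mol = 0.9690 mol.
From the equation the NaHCO3:Na2CO3 mole ratio is 2:1, so n(Na2CO3) = 0.9690 × 1/2 = 0.4845 mol.
Mass of Na2CO3 = 0.4845 mol × 105.99 g/mol = 51.35 g.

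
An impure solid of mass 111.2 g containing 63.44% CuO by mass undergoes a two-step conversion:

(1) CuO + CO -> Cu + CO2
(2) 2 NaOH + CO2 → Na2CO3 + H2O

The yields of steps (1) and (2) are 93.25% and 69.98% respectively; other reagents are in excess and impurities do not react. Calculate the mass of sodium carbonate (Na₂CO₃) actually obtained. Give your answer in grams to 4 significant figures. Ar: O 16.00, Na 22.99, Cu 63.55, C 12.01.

Pure CuO = 111.2 × 0.6344 = 70.545 g.
M(CuO) = 63.55 + 16.00 = 79.55 g/mol.
M(Na2CO3) = 2(22.99) + 12.01 + 3(16.00) = 105.99 g/mol.
n(CuO) = 70.545 / 79.55 = 0.88680 mol.
Step 1 (CuO:CO2 = 1:1): theoretical n(CO2) = 0.88680 mol; at 93.25% yield, n(CO2) = 0.82694 mol.
Step 2 (CO2:Na2CO3 = 1:1): theoretical n(Na2CO3) = 0.82694 mol, so theoretical mass = 0.82694 × 105.99 = 87.648 g.
At 69.98% yield, actual mass of Na2CO3 = 87.648 × 0.6998 = 61.336 g.

61.34 g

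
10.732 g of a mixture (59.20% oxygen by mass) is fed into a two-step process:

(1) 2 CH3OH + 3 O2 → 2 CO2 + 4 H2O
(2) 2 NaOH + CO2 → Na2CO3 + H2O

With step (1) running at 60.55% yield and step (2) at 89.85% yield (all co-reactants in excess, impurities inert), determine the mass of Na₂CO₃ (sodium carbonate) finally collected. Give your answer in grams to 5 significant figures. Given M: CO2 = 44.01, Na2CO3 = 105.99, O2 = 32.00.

Pure O2 = 10.732 × 0.5920 = 6.35334 g.
n(O2) = 6.35334 / 32.00 = 0.198542 mol.
Step 1 (O2:CO2 = 3:2): theoretical n(CO2) = 0.132361 mol; at 60.55% yield, n(CO2) = 0.0801448 mol.
Step 2 (CO2:Na2CO3 = 1:1): theoretical n(Na2CO3) = 0.0801448 mol, so theoretical mass = 0.0801448 × 105.99 = 8.49455 g.
At 89.85% yield, actual mass of Na2CO3 = 8.49455 × 0.8985 = 7.63235 g.

7.6323 g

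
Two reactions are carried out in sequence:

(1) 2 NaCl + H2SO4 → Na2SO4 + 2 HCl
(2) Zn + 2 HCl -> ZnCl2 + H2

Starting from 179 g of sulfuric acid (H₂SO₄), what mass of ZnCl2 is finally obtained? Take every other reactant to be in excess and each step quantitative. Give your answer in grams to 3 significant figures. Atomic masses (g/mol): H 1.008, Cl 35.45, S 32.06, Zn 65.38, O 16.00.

249 g

M(H2SO4) = 2(1.008) + 32.06 + 4(16.00) = 98.076 g/mol.
M(ZnCl2) = 65.38 + 2(35.45) = 136.28 g/mol.
n(H2SO4) = 179.0 / 98.076 = 1.825 mol.
Step 1 gives a 1:2 ratio of H2SO4 to HCl, so n(HCl) = 3.650 mol.
In step 2 the HCl:ZnCl2 ratio is 2:1, so n(ZnCl2) = 1.825 mol.
Mass of ZnCl2 = 1.825 × 136.28 = 248.7 g.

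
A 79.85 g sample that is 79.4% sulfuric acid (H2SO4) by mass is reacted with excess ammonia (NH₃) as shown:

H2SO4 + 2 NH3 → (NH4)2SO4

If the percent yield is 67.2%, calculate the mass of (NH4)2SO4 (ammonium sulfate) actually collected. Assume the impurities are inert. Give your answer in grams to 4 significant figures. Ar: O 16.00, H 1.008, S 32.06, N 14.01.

57.40 g

Pure H2SO4 available = 79.85 g × 0.794 = 63.401 g.
M(H2SO4) = 2(1.008) + 32.06 + 4(16.00) = 98.076 g/mol.
M((NH4)2SO4) = 2(14.01) + 8(1.008) + 32.06 + 4(16.00) = 132.144 g/mol.
n(H2SO4) = 63.401 g / 98.076 g/mol = 0.64645 mol.
From the equation the H2SO4:(NH4)2SO4 mole ratio is 1:1, so n((NH4)2SO4) = 0.64645 × 1/1 = 0.64645 mol.
Mass of (NH4)2SO4 = 0.64645 mol × 132.144 g/mol = 85.424 g.
Actual mass collected = 85.424 g × 0.672 = 57.405 g.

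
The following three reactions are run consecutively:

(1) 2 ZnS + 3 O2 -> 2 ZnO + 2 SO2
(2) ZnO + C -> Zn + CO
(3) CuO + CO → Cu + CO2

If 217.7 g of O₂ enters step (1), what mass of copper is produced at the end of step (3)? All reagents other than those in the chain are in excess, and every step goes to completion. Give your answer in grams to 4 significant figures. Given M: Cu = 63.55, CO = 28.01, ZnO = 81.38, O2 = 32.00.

n(O2) = 217.7 / 32.00 = 6.8031 mol.
Reaction (1): O2→ZnO ratio 3:2 ⇒ n(ZnO) = 4.5354 mol.
Reaction (2): ZnO→CO ratio 1:1 ⇒ n(CO) = 4.5354 mol.
Reaction (3): CO→Cu ratio 1:1 ⇒ n(Cu) = 4.5354 mol.
Mass of Cu = 4.5354 × 63.55 = 288.23 g.

288.2 g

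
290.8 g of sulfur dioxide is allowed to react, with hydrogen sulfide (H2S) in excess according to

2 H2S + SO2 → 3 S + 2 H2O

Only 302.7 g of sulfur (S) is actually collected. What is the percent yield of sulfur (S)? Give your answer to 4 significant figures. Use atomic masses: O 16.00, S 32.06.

M(SO2) = 32.06 + 2(16.00) = 64.06 g/mol.
M(S) = 32.06 g/mol.
n(SO2) = 290.80 g / 64.06 g/mol = 4.5395 mol.
From the equation the SO2:S mole ratio is 1:3, so n(S) = 4.5395 × 3/1 = 13.618 mol.
Mass of S = 13.618 mol × 32.06 g/mol = 436.61 g.
This is the theoretical yield. Percent yield = 302.7 g / 436.61 g × 100% = 69.330%.

69.33 %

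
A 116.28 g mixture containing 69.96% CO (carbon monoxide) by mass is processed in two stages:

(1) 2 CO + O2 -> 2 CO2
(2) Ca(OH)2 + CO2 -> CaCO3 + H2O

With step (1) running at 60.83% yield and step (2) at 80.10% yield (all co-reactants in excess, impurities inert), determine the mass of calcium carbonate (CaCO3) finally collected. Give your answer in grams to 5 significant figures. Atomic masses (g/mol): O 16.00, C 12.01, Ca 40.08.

Pure CO = 116.28 × 0.6996 = 81.3495 g.
M(CO) = 12.01 + 16.00 = 28.01 g/mol.
M(CaCO3) = 40.08 + 12.01 + 3(16.00) = 100.09 g/mol.
n(CO) = 81.3495 / 28.01 = 2.90430 mol.
Step 1 (CO:CO2 = 2:2): theoretical n(CO2) = 2.90430 mol; at 60.83% yield, n(CO2) = 1.76669 mol.
Step 2 (CO2:CaCO3 = 1:1): theoretical n(CaCO3) = 1.76669 mol, so theoretical mass = 1.76669 × 100.09 = 176.828 g.
At 80.10% yield, actual mass of CaCO3 = 176.828 × 0.8010 = 141.639 g.

141.64 g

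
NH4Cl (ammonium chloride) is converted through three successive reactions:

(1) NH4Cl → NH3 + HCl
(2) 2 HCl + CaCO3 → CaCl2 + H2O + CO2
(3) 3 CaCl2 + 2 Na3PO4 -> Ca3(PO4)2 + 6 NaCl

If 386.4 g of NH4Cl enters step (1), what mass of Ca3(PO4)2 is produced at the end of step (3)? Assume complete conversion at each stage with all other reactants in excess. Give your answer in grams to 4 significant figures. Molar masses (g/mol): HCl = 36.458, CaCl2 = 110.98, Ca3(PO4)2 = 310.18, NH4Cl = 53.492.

n(NH4Cl) = 386.4 / 53.492 = 7.2235 mol.
Reaction (1): NH4Cl→HCl ratio 1:1 ⇒ n(HCl) = 7.2235 mol.
Reaction (2): HCl→CaCl2 ratio 2:1 ⇒ n(CaCl2) = 3.6118 mol.
Reaction (3): CaCl2→Ca3(PO4)2 ratio 3:1 ⇒ n(Ca3(PO4)2) = 1.2039 mol.
Mass of Ca3(PO4)2 = 1.2039 × 310.18 = 373.43 g.

373.4 g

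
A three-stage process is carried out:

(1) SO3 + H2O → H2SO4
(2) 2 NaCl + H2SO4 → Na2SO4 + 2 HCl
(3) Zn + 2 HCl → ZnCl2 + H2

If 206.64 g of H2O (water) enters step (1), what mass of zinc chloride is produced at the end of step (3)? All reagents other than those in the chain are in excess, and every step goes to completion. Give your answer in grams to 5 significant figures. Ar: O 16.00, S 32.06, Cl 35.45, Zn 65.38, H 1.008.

1563.1 g

M(H2O) = 2(1.008) + 16.00 = 18.016 g/mol.
M(ZnCl2) = 65.38 + 2(35.45) = 136.28 g/mol.
n(H2O) = 206.64 / 18.016 = 11.4698 mol.
Reaction (1): H2O→H2SO4 ratio 1:1 ⇒ n(H2SO4) = 11.4698 mol.
Reaction (2): H2SO4→HCl ratio 1:2 ⇒ n(HCl) = 22.9396 mol.
Reaction (3): HCl→ZnCl2 ratio 2:1 ⇒ n(ZnCl2) = 11.4698 mol.
Mass of ZnCl2 = 11.4698 × 136.28 = 1563.10 g.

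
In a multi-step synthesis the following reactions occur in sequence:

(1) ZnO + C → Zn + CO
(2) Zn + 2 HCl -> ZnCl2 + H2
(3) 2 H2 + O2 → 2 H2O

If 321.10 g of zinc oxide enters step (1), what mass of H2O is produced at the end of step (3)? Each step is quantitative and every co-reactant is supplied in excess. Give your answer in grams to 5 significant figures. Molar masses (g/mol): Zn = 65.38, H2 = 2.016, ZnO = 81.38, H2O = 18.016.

n(ZnO) = 321.10 / 81.38 = 3.94569 mol.
Reaction (1): ZnO→Zn ratio 1:1 ⇒ n(Zn) = 3.94569 mol.
Reaction (2): Zn→H2 ratio 1:1 ⇒ n(H2) = 3.94569 mol.
Reaction (3): H2→H2O ratio 2:2 ⇒ n(H2O) = 3.94569 mol.
Mass of H2O = 3.94569 × 18.016 = 71.0855 g.

71.085 g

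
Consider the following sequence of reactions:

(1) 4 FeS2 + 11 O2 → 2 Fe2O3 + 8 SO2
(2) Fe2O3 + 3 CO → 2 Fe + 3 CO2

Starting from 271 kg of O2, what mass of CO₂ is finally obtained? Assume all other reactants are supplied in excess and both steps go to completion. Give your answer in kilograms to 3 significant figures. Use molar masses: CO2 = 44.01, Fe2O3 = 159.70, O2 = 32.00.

271 kg = 271000 g.
n(O2) = 271000 / 32.00 = 8469 mol.
Step 1 gives a 11:2 ratio of O2 to Fe2O3, so n(Fe2O3) = 1540 mol.
In step 2 the Fe2O3:CO2 ratio is 1:3, so n(CO2) = 4619 mol.
Mass of CO2 = 4619 × 44.01 = 203300 g = 203 kg.

203 kg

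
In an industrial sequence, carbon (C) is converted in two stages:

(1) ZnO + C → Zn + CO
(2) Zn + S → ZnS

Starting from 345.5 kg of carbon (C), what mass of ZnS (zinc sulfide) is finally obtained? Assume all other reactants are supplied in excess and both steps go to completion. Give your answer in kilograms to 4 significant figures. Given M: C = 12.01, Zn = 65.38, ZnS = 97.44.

2803 kg

345.5 kg = 345500 g.
n(C) = 345500 / 12.01 = 28768 mol.
Step 1 gives a 1:1 ratio of C to Zn, so n(Zn) = 28768 mol.
In step 2 the Zn:ZnS ratio is 1:1, so n(ZnS) = 28768 mol.
Mass of ZnS = 28768 × 97.44 = 2.8031 × 10^6 g = 2803 kg.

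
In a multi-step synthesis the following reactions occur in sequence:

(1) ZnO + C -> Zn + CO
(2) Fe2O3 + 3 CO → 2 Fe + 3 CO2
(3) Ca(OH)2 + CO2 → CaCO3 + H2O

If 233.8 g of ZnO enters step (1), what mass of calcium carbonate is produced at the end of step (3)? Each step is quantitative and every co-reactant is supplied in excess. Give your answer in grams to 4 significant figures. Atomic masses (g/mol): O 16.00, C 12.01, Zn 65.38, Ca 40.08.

M(ZnO) = 65.38 + 16.00 = 81.38 g/mol.
M(CaCO3) = 40.08 + 12.01 + 3(16.00) = 100.09 g/mol.
n(ZnO) = 233.8 / 81.38 = 2.8729 mol.
Reaction (1): ZnO→CO ratio 1:1 ⇒ n(CO) = 2.8729 mol.
Reaction (2): CO→CO2 ratio 3:3 ⇒ n(CO2) = 2.8729 mol.
Reaction (3): CO2→CaCO3 ratio 1:1 ⇒ n(CaCO3) = 2.8729 mol.
Mass of CaCO3 = 2.8729 × 100.09 = 287.55 g.

287.6 g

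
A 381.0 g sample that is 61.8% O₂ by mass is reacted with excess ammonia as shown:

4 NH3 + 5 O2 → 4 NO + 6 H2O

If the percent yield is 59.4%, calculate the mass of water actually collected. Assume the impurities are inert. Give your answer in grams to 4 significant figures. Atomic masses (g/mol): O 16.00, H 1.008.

94.49 g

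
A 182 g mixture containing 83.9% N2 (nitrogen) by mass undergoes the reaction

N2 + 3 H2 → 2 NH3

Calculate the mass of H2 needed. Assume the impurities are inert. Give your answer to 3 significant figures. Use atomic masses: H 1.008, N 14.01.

Mass of pure N2 = 182 g × 0.839 = 152.7 g.
M(N2) = 2(14.01) = 28.02 g/mol.
M(H2) = 2(1.008) = 2.016 g/mol.
n(N2) = 152.7 g / 28.02 g/mol = 5.450 mol.
From the equation the N2:H2 mole ratio is 1:3, so n(H2) = 5.450 × 3/1 = 16.35 mol.
Mass of H2 = 16.35 mol × 2.016 g/mol = 32.96 g.

33.0 g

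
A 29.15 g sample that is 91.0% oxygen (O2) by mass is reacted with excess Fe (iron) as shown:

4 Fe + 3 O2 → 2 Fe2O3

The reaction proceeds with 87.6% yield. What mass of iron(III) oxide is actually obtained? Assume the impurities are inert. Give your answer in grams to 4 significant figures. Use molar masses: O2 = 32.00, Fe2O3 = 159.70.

77.31 g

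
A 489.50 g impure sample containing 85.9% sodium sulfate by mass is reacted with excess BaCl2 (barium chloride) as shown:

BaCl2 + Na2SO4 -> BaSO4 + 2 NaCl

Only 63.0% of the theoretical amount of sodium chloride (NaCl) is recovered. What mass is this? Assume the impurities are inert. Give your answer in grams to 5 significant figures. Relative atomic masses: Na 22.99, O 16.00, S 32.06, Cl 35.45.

217.98 g

Pure Na2SO4 available = 489.50 g × 0.859 = 420.481 g.
M(Na2SO4) = 2(22.99) + 32.06 + 4(16.00) = 142.04 g/mol.
M(NaCl) = 22.99 + 35.45 = 58.44 g/mol.
n(Na2SO4) = 420.481 g / 142.04 g/mol = 2.96030 mol.
From the equation the Na2SO4:NaCl mole ratio is 1:2, so n(NaCl) = 2.96030 × 2/1 = 5.92059 mol.
Mass of NaCl = 5.92059 mol × 58.44 g/mol = 345.999 g.
Actual mass collected = 345.999 g × 0.630 = 217.980 g.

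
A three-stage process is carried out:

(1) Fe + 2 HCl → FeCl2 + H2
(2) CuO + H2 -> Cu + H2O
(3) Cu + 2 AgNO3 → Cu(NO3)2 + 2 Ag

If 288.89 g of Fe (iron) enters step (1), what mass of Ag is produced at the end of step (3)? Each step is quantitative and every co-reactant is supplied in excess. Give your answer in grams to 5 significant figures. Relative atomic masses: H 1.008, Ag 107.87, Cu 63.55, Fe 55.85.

M(Fe) = 55.85 g/mol.
M(Ag) = 107.87 g/mol.
n(Fe) = 288.89 / 55.85 = 5.17261 mol.
Reaction (1): Fe→H2 ratio 1:1 ⇒ n(H2) = 5.17261 mol.
Reaction (2): H2→Cu ratio 1:1 ⇒ n(Cu) = 5.17261 mol.
Reaction (3): Cu→Ag ratio 1:2 ⇒ n(Ag) = 10.3452 mol.
Mass of Ag = 10.3452 × 107.87 = 1115.94 g.

1115.9 g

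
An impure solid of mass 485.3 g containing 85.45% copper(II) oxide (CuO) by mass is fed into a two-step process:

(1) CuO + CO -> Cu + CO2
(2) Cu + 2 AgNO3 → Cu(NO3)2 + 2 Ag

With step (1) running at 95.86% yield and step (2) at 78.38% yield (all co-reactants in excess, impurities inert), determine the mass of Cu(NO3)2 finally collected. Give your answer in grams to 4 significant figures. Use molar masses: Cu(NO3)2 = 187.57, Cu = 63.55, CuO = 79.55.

Pure CuO = 485.3 × 0.8545 = 414.69 g.
n(CuO) = 414.69 / 79.55 = 5.2129 mol.
Step 1 (CuO:Cu = 1:1): theoretical n(Cu) = 5.2129 mol; at 95.86% yield, n(Cu) = 4.9971 mol.
Step 2 (Cu:Cu(NO3)2 = 1:1): theoretical n(Cu(NO3)2) = 4.9971 mol, so theoretical mass = 4.9971 × 187.57 = 937.31 g.
At 78.38% yield, actual mass of Cu(NO3)2 = 937.31 × 0.7838 = 734.66 g.

734.7 g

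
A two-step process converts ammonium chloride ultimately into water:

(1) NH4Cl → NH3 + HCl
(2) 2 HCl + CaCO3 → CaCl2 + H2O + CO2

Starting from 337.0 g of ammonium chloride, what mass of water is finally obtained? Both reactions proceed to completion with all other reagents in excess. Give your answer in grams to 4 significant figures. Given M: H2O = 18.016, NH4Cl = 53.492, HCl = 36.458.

56.75 g

n(NH4Cl) = 337.00 / 53.492 = 6.3000 mol.
Step 1 gives a 1:1 ratio of NH4Cl to HCl, so n(HCl) = 6.3000 mol.
In step 2 the HCl:H2O ratio is 2:1, so n(H2O) = 3.1500 mol.
Mass of H2O = 3.1500 × 18.016 = 56.750 g.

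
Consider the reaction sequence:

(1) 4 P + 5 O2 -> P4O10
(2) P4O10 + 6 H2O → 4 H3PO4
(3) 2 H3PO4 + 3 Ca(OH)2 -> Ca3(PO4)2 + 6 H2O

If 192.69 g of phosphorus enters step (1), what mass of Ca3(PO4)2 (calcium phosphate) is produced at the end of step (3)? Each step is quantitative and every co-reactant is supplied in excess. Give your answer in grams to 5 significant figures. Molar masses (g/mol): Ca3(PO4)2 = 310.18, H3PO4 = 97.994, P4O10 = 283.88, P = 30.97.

n(P) = 192.69 / 30.97 = 6.22183 mol.
Reaction (1): P→P4O10 ratio 4:1 ⇒ n(P4O10) = 1.55546 mol.
Reaction (2): P4O10→H3PO4 ratio 1:4 ⇒ n(H3PO4) = 6.22183 mol.
Reaction (3): H3PO4→Ca3(PO4)2 ratio 2:1 ⇒ n(Ca3(PO4)2) = 3.11091 mol.
Mass of Ca3(PO4)2 = 3.11091 × 310.18 = 964.943 g.

964.94 g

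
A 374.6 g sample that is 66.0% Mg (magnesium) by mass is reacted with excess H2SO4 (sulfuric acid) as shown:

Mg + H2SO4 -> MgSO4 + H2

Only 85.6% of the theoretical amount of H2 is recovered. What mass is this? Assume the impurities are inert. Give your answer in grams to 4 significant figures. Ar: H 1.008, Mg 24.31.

17.55 g

Pure Mg available = 374.6 g × 0.660 = 247.24 g.
M(Mg) = 24.31 g/mol.
M(H2) = 2(1.008) = 2.016 g/mol.
n(Mg) = 247.24 g / 24.31 g/mol = 10.170 mol.
From the equation the Mg:H2 mole ratio is 1:1, so n(H2) = 10.170 × 1/1 = 10.170 mol.
Mass of H2 = 10.170 mol × 2.016 g/mol = 20.503 g.
Actual mass collected = 20.503 g × 0.856 = 17.551 g.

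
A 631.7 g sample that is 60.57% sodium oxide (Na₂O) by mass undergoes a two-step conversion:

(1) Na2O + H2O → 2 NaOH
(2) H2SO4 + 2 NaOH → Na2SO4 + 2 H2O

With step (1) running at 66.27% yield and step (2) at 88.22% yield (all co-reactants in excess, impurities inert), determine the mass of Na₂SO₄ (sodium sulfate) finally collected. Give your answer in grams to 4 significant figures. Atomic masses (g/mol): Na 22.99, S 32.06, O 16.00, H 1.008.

Pure Na2O = 631.7 × 0.6057 = 382.62 g.
M(Na2O) = 2(22.99) + 16.00 = 61.98 g/mol.
M(Na2SO4) = 2(22.99) + 32.06 + 4(16.00) = 142.04 g/mol.
n(Na2O) = 382.62 / 61.98 = 6.1733 mol.
Step 1 (Na2O:NaOH = 1:2): theoretical n(NaOH) = 12.347 mol; at 66.27% yield, n(NaOH) = 8.1821 mol.
Step 2 (NaOH:Na2SO4 = 2:1): theoretical n(Na2SO4) = 4.0910 mol, so theoretical mass = 4.0910 × 142.04 = 581.09 g.
At 88.22% yield, actual mass of Na2SO4 = 581.09 × 0.8822 = 512.64 g.

512.6 g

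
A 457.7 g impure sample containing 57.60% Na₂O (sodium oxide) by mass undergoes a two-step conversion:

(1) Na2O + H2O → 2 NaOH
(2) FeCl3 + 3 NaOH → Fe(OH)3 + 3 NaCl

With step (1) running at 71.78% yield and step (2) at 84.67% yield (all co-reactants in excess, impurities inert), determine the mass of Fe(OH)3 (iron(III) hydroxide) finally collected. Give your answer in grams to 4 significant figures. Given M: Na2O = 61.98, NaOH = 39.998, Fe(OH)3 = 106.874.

Pure Na2O = 457.7 × 0.5760 = 263.64 g.
n(Na2O) = 263.64 / 61.98 = 4.2536 mol.
Step 1 (Na2O:NaOH = 1:2): theoretical n(NaOH) = 8.5071 mol; at 71.78% yield, n(NaOH) = 6.1064 mol.
Step 2 (NaOH:Fe(OH)3 = 3:1): theoretical n(Fe(OH)3) = 2.0355 mol, so theoretical mass = 2.0355 × 106.874 = 217.54 g.
At 84.67% yield, actual mass of Fe(OH)3 = 217.54 × 0.8467 = 184.19 g.

184.2 g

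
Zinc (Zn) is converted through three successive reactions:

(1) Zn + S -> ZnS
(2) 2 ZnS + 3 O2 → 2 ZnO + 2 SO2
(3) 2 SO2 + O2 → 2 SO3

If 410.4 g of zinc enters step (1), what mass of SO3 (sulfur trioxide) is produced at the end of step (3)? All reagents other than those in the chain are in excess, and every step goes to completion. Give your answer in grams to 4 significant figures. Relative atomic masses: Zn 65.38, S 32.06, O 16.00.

502.5 g

M(Zn) = 65.38 g/mol.
M(SO3) = 32.06 + 3(16.00) = 80.06 g/mol.
n(Zn) = 410.4 / 65.38 = 6.2771 mol.
Reaction (1): Zn→ZnS ratio 1:1 ⇒ n(ZnS) = 6.2771 mol.
Reaction (2): ZnS→SO2 ratio 2:2 ⇒ n(SO2) = 6.2771 mol.
Reaction (3): SO2→SO3 ratio 2:2 ⇒ n(SO3) = 6.2771 mol.
Mass of SO3 = 6.2771 × 80.06 = 502.55 g.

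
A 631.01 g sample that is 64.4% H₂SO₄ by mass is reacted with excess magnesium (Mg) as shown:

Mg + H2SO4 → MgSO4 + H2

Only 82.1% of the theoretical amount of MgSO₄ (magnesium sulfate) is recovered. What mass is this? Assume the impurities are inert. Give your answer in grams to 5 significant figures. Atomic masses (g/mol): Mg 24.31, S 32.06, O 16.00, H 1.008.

409.47 g

Pure H2SO4 available = 631.01 g × 0.644 = 406.370 g.
M(H2SO4) = 2(1.008) + 32.06 + 4(16.00) = 98.076 g/mol.
M(MgSO4) = 24.31 + 32.06 + 4(16.00) = 120.37 g/mol.
n(H2SO4) = 406.370 g / 98.076 g/mol = 4.14342 mol.
From the equation the H2SO4:MgSO4 mole ratio is 1:1, so n(MgSO4) = 4.14342 × 1/1 = 4.14342 mol.
Mass of MgSO4 = 4.14342 mol × 120.37 g/mol = 498.744 g.
Actual mass collected = 498.744 g × 0.821 = 409.469 g.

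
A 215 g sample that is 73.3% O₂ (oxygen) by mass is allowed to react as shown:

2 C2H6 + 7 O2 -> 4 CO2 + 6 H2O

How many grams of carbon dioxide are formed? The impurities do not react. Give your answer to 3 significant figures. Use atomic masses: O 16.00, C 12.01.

Mass of pure O2 = 215 g × 0.733 = 157.6 g.
M(O2) = 2(16.00) = 32.00 g/mol.
M(CO2) = 12.01 + 2(16.00) = 44.01 g/mol.
n(O2) = 157.6 g / 32.00 g/mol = 4.925 mol.
From the equation the O2:CO2 mole ratio is 7:4, so n(CO2) = 4.925 × 4/7 = 2.814 mol.
Mass of CO2 = 2.814 mol × 44.01 g/mol = 123.9 g.

124 g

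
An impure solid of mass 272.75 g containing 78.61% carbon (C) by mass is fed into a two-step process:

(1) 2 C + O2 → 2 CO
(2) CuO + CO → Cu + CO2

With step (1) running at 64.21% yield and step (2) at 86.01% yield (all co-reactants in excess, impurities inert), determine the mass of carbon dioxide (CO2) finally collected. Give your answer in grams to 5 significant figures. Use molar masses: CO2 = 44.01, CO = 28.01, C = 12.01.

Pure C = 272.75 × 0.7861 = 214.409 g.
n(C) = 214.409 / 12.01 = 17.8525 mol.
Step 1 (C:CO = 2:2): theoretical n(CO) = 17.8525 mol; at 64.21% yield, n(CO) = 11.4631 mol.
Step 2 (CO:CO2 = 1:1): theoretical n(CO2) = 11.4631 mol, so theoretical mass = 11.4631 × 44.01 = 504.491 g.
At 86.01% yield, actual mass of CO2 = 504.491 × 0.8601 = 433.913 g.

433.91 g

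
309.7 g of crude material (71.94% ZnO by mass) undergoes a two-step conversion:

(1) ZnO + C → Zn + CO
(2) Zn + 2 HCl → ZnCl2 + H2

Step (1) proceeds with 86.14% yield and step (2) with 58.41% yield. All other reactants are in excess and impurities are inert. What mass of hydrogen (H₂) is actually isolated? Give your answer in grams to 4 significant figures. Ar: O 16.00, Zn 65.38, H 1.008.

2.777 g

Pure ZnO = 309.7 × 0.7194 = 222.80 g.
M(ZnO) = 65.38 + 16.00 = 81.38 g/mol.
M(H2) = 2(1.008) = 2.016 g/mol.
n(ZnO) = 222.80 / 81.38 = 2.7378 mol.
Step 1 (ZnO:Zn = 1:1): theoretical n(Zn) = 2.7378 mol; at 86.14% yield, n(Zn) = 2.3583 mol.
Step 2 (Zn:H2 = 1:1): theoretical n(H2) = 2.3583 mol, so theoretical mass = 2.3583 × 2.016 = 4.7543 g.
At 58.41% yield, actual mass of H2 = 4.7543 × 0.5841 = 2.7770 g.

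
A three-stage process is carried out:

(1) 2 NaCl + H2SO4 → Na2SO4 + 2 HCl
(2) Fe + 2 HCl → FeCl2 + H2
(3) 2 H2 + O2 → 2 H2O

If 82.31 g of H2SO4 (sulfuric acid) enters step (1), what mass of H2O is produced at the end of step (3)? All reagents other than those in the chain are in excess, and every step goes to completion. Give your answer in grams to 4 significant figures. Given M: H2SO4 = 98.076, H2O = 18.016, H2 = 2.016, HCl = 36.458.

15.12 g

n(H2SO4) = 82.31 / 98.076 = 0.83925 mol.
Reaction (1): H2SO4→HCl ratio 1:2 ⇒ n(HCl) = 1.6785 mol.
Reaction (2): HCl→H2 ratio 2:1 ⇒ n(H2) = 0.83925 mol.
Reaction (3): H2→H2O ratio 2:2 ⇒ n(H2O) = 0.83925 mol.
Mass of H2O = 0.83925 × 18.016 = 15.120 g.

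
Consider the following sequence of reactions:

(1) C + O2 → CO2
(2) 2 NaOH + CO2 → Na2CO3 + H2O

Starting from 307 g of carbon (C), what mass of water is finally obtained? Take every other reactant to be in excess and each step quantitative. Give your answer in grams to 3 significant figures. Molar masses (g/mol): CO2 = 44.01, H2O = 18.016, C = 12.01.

461 g

n(C) = 307.0 / 12.01 = 25.56 mol.
Step 1 gives a 1:1 ratio of C to CO2, so n(CO2) = 25.56 mol.
In step 2 the CO2:H2O ratio is 1:1, so n(H2O) = 25.56 mol.
Mass of H2O = 25.56 × 18.016 = 460.5 g.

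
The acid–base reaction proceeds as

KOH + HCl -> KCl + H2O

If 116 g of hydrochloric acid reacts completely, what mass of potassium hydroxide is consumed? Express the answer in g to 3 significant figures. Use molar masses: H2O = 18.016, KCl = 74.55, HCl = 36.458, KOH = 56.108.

n(HCl) = 116.0 g / 36.458 g/mol = 3.182 mol.
From the equation the HCl:KOH mole ratio is 1:1, so n(KOH) = 3.182 × 1/1 = 3.182 mol.
Mass of KOH = 3.182 mol × 56.108 g/mol = 178.5 g.

179 g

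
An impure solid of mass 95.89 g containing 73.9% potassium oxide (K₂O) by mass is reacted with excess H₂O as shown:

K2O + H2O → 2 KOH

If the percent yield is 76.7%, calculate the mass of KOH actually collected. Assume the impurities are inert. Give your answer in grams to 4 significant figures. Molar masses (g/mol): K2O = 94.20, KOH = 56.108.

Pure K2O available = 95.89 g × 0.739 = 70.863 g.
n(K2O) = 70.863 g / 94.20 g/mol = 0.75226 mol.
From the equation the K2O:KOH mole ratio is 1:2, so n(KOH) = 0.75226 × 2/1 = 1.5045 mol.
Mass of KOH = 1.5045 mol × 56.108 g/mol = 84.415 g.
Actual mass collected = 84.415 g × 0.767 = 64.747 g.

64.75 g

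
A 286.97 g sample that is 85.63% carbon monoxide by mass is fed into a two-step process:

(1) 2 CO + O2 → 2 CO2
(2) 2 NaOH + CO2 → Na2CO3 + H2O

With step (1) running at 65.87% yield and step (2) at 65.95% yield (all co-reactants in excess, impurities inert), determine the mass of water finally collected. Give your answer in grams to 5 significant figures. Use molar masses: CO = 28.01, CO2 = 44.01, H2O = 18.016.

68.661 g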